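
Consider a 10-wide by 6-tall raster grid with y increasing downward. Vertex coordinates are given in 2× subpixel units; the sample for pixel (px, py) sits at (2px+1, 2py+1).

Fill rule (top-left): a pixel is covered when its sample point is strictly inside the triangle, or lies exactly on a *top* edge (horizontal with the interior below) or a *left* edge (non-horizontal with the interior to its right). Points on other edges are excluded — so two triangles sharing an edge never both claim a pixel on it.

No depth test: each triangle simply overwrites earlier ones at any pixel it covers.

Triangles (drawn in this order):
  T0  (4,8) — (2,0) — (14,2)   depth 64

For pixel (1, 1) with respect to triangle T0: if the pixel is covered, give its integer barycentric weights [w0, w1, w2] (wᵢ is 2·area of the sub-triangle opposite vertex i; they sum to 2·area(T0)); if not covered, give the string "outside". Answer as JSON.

T0:
  2·area = 92
  edge (4, 8)→(2, 0): d=(-2,-8) top-left  bias=+0
  edge (2, 0)→(14, 2): d=(12,2) right/bottom  bias=-1
  edge (14, 2)→(4, 8): d=(-10,6) right/bottom  bias=-1
    (1,0)@(3, 1): e=[6,10,76] → X
    (2,0)@(5, 1): e=[22,6,64] → X
    (3,0)@(7, 1): e=[38,2,52] → X
    (4,0)@(9, 1): e=[54,-2,40] → .
    (1,1)@(3, 3): e=[2,34,56] → X
    (4,1)@(9, 3): e=[50,22,20] → X
    (5,1)@(11, 3): e=[66,18,8] → X
    (6,1)@(13, 3): e=[82,14,-4] → .
    (1,2)@(3, 5): e=[-2,58,36] → .
    (2,2)@(5, 5): e=[14,54,24] → X
    (4,2)@(9, 5): e=[46,46,0] → .  [on edge]
    (5,2)@(11, 5): e=[62,42,-12] → .
  covered (11 px):
    . X X X . . . . . .
    . X X X X X . . . .
    . . X X . . . . . .
    . . X . . . . . . .
    . . . . . . . . . .
    . . . . . . . . . .

Result: [34,56,2]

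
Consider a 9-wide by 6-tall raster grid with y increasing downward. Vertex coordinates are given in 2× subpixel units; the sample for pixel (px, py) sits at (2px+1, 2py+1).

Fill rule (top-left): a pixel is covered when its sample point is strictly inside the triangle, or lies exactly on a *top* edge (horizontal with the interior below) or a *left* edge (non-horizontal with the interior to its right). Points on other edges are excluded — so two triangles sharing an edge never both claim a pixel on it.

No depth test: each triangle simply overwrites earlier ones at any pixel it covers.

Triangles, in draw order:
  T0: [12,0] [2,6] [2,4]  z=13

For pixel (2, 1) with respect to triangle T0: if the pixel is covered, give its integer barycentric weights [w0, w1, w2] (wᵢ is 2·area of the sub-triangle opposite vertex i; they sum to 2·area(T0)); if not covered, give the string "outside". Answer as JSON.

T0:
  2·area = 20
  edge (12, 0)→(2, 6): d=(-10,6) right/bottom  bias=-1
  edge (2, 6)→(2, 4): d=(0,-2) top-left  bias=+0
  edge (2, 4)→(12, 0): d=(10,-4) top-left  bias=+0
    (2,1)@(5, 3): e=[12,6,2] → #
    (3,1)@(7, 3): e=[0,10,10] → ·  [on edge]
    (1,2)@(3, 5): e=[4,2,14] → #
    (2,2)@(5, 5): e=[-8,6,22] → ·
    (1,3)@(3, 7): e=[-16,2,34] → ·
  covered (2 px):
    · · · · · · · · ·
    · · # · · · · · ·
    · # · · · · · · ·
    · · · · · · · · ·
    · · · · · · · · ·
    · · · · · · · · ·

Final: [6,2,12]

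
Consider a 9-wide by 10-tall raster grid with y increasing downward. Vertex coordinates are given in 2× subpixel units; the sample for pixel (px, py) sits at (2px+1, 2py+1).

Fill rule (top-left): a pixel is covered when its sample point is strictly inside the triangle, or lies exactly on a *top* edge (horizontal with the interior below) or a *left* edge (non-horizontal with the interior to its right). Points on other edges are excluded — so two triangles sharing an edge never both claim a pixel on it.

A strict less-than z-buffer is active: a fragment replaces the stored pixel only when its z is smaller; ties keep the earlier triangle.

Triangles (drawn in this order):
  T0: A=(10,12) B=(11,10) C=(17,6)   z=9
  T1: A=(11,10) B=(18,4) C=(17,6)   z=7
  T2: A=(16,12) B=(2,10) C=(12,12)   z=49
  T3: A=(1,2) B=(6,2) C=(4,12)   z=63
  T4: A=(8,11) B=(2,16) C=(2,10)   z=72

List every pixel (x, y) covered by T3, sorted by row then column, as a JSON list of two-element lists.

T0:
  2·area = 8
  edge (10, 12)→(11, 10): d=(1,-2) top-left  bias=+0
  edge (11, 10)→(17, 6): d=(6,-4) top-left  bias=+0
  edge (17, 6)→(10, 12): d=(-7,6) right/bottom  bias=-1
    (6,4)@(13, 9): e=[3,2,3] → X
    (7,4)@(15, 9): e=[7,10,-9] → .
    (5,5)@(11, 11): e=[1,6,1] → X
    (6,5)@(13, 11): e=[5,14,-11] → .
    (5,6)@(11, 13): e=[3,18,-13] → .
  covered (2 px):
    . . . . . . . . .
    . . . . . . . . .
    . . . . . . . . .
    . . . . . . . . .
    . . . . . . X . .
    . . . . . X . . .
    . . . . . . . . .
    . . . . . . . . .
    . . . . . . . . .
    . . . . . . . . .
T1:
  2·area = 8
  edge (11, 10)→(18, 4): d=(7,-6) top-left  bias=+0
  edge (18, 4)→(17, 6): d=(-1,2) right/bottom  bias=-1
  edge (17, 6)→(11, 10): d=(-6,4) right/bottom  bias=-1
    (8,2)@(17, 5): e=[1,1,6] → X
    (7,3)@(15, 7): e=[3,3,2] → X
    (8,3)@(17, 7): e=[15,-1,-6] → .
    (7,4)@(15, 9): e=[17,1,-10] → .
  covered (2 px):
    . . . . . . . . .
    . . . . . . . . .
    . . . . . . . . X
    . . . . . . . X .
    . . . . . . . . .
    . . . . . . . . .
    . . . . . . . . .
    . . . . . . . . .
    . . . . . . . . .
    . . . . . . . . .
T2:
  2·area = 8  (B↔C swapped to make it positive)
  edge (16, 12)→(12, 12): d=(-4,0) right/bottom  bias=-1
  edge (12, 12)→(2, 10): d=(-10,-2) top-left  bias=+0
  edge (2, 10)→(16, 12): d=(14,2) right/bottom  bias=-1
    (3,5)@(7, 11): e=[4,0,4] → X  [on edge]
    (4,5)@(9, 11): e=[4,4,0] → .  [on edge]
    (3,6)@(7, 13): e=[-4,-20,32] → .
    (8,6)@(17, 13): e=[-4,0,12] → .  [on edge]
  covered (1 px):
    . . . . . . . . .
    . . . . . . . . .
    . . . . . . . . .
    . . . . . . . . .
    . . . . . . . . .
    . . . X . . . . .
    . . . . . . . . .
    . . . . . . . . .
    . . . . . . . . .
    . . . . . . . . .
T3:
  2·area = 50
  edge (1, 2)→(6, 2): d=(5,0) top-left  bias=+0
  edge (6, 2)→(4, 12): d=(-2,10) right/bottom  bias=-1
  edge (4, 12)→(1, 2): d=(-3,-10) top-left  bias=+0
    (1,1)@(3, 3): e=[5,28,17] → X
    (2,1)@(5, 3): e=[5,8,37] → X
    (3,1)@(7, 3): e=[5,-12,57] → .
    (1,2)@(3, 5): e=[15,24,11] → X
    (3,2)@(7, 5): e=[15,-16,51] → .
    (1,3)@(3, 7): e=[25,20,5] → X
    (2,3)@(5, 7): e=[25,0,25] → .  [on edge]
    (1,4)@(3, 9): e=[35,16,-1] → .
    (1,8)@(3, 17): e=[75,0,-25] → .  [on edge]
  covered (5 px):
    . . . . . . . . .
    . X X . . . . . .
    . X X . . . . . .
    . X . . . . . . .
    . . . . . . . . .
    . . . . . . . . .
    . . . . . . . . .
    . . . . . . . . .
    . . . . . . . . .
    . . . . . . . . .
T4:
  2·area = 36
  edge (8, 11)→(2, 16): d=(-6,5) right/bottom  bias=-1
  edge (2, 16)→(2, 10): d=(0,-6) top-left  bias=+0
  edge (2, 10)→(8, 11): d=(6,1) right/bottom  bias=-1
    (1,5)@(3, 11): e=[25,6,5] → X
    (2,5)@(5, 11): e=[15,18,3] → X
    (3,5)@(7, 11): e=[5,30,1] → X
    (4,5)@(9, 11): e=[-5,42,-1] → .
    (1,6)@(3, 13): e=[13,6,17] → X
    (3,6)@(7, 13): e=[-7,30,13] → .
    (1,7)@(3, 15): e=[1,6,29] → X
    (2,7)@(5, 15): e=[-9,18,27] → .
    (1,8)@(3, 17): e=[-11,6,41] → .
  covered (6 px):
    . . . . . . . . .
    . . . . . . . . .
    . . . . . . . . .
    . . . . . . . . .
    . . . . . . . . .
    . X X X . . . . .
    . X X . . . . . .
    . X . . . . . . .
    . . . . . . . . .
    . . . . . . . . .

Final: [[1,1],[2,1],[1,2],[2,2],[1,3]]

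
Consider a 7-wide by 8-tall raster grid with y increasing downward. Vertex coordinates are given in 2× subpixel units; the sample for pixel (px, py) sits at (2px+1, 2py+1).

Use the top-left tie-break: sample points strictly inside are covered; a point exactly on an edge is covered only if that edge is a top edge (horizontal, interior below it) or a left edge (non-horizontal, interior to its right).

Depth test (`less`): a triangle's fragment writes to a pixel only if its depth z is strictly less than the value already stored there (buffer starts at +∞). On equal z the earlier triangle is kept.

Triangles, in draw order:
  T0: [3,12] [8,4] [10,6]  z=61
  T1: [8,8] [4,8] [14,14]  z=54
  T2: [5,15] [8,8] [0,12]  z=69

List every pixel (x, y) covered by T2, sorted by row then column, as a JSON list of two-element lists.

T0:
  2·area = 26
  edge (3, 12)→(8, 4): d=(5,-8) top-left  bias=+0
  edge (8, 4)→(10, 6): d=(2,2) right/bottom  bias=-1
  edge (10, 6)→(3, 12): d=(-7,6) right/bottom  bias=-1
    (2,0)@(5, 1): e=[-39,0,65] → ·  [on edge]
    (3,1)@(7, 3): e=[-13,0,39] → ·  [on edge]
    (4,2)@(9, 5): e=[13,0,13] → ·  [on edge]
    (3,3)@(7, 7): e=[7,8,11] → █
    (4,3)@(9, 7): e=[23,4,-1] → ·
    (5,3)@(11, 7): e=[39,0,-13] → ·  [on edge]
    (2,4)@(5, 9): e=[1,16,9] → █
    (3,4)@(7, 9): e=[17,12,-3] → ·
    (6,4)@(13, 9): e=[65,0,-39] → ·  [on edge]
    (2,5)@(5, 11): e=[11,20,-5] → ·
  covered (2 px):
    · · · · · · ·
    · · · · · · ·
    · · · · · · ·
    · · · █ · · ·
    · · █ · · · ·
    · · · · · · ·
    · · · · · · ·
    · · · · · · ·
T1:
  2·area = 24  (B↔C swapped to make it positive)
  edge (8, 8)→(14, 14): d=(6,6) right/bottom  bias=-1
  edge (14, 14)→(4, 8): d=(-10,-6) top-left  bias=+0
  edge (4, 8)→(8, 8): d=(4,0) top-left  bias=+0
    (0,0)@(1, 1): e=[0,52,-28] → ·  [on edge]
    (1,1)@(3, 3): e=[0,44,-20] → ·  [on edge]
    (2,2)@(5, 5): e=[0,36,-12] → ·  [on edge]
    (3,3)@(7, 7): e=[0,28,-4] → ·  [on edge]
    (3,4)@(7, 9): e=[12,8,4] → █
    (4,4)@(9, 9): e=[0,20,4] → ·  [on edge]
    (3,5)@(7, 11): e=[24,-12,12] → ·
    (4,5)@(9, 11): e=[12,0,12] → █  [on edge]
    (5,5)@(11, 11): e=[0,12,12] → ·  [on edge]
    (4,6)@(9, 13): e=[24,-20,20] → ·
    (6,6)@(13, 13): e=[0,4,20] → ·  [on edge]
  covered (2 px):
    · · · · · · ·
    · · · · · · ·
    · · · · · · ·
    · · · · · · ·
    · · · █ · · ·
    · · · · █ · ·
    · · · · · · ·
    · · · · · · ·
T2:
  2·area = 44  (B↔C swapped to make it positive)
  edge (5, 15)→(0, 12): d=(-5,-3) top-left  bias=+0
  edge (0, 12)→(8, 8): d=(8,-4) top-left  bias=+0
  edge (8, 8)→(5, 15): d=(-3,7) right/bottom  bias=-1
    (5,0)@(11, 1): e=[88,-44,0] → ·  [on edge]
    (3,4)@(7, 9): e=[36,4,4] → █
    (4,4)@(9, 9): e=[42,12,-10] → ·
    (1,5)@(3, 11): e=[14,4,26] → █
    (2,5)@(5, 11): e=[20,12,12] → █
    (3,5)@(7, 11): e=[26,20,-2] → ·
    (1,6)@(3, 13): e=[4,20,20] → █
    (3,6)@(7, 13): e=[16,36,-8] → ·
    (1,7)@(3, 15): e=[-6,36,14] → ·
    (2,7)@(5, 15): e=[0,44,0] → ·  [on edge]
  covered (5 px):
    · · · · · · ·
    · · · · · · ·
    · · · · · · ·
    · · · · · · ·
    · · · █ · · ·
    · █ █ · · · ·
    · █ █ · · · ·
    · · · · · · ·

Answer: [[3,4],[1,5],[2,5],[1,6],[2,6]]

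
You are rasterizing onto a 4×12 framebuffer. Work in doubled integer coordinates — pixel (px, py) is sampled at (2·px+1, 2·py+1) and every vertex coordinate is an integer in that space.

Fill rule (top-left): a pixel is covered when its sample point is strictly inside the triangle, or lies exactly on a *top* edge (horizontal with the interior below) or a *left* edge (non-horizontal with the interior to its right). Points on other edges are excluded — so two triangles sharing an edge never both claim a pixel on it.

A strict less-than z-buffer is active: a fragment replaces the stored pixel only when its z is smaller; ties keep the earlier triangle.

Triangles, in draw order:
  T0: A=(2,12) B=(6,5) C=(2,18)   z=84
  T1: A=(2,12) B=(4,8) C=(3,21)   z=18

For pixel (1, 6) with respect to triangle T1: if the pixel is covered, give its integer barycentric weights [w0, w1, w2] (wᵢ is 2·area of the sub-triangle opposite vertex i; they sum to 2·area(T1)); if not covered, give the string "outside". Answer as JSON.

T0:
  2·area = 24
  edge (2, 12)→(6, 5): d=(4,-7) top-left  bias=+0
  edge (6, 5)→(2, 18): d=(-4,13) right/bottom  bias=-1
  edge (2, 18)→(2, 12): d=(0,-6) top-left  bias=+0
    (2,3)@(5, 7): e=[1,5,18] → █
    (3,3)@(7, 7): e=[15,-21,30] → ·
    (2,4)@(5, 9): e=[9,-3,18] → ·
    (1,5)@(3, 11): e=[3,15,6] → █
    (2,5)@(5, 11): e=[17,-11,18] → ·
    (1,6)@(3, 13): e=[11,7,6] → █
    (2,6)@(5, 13): e=[25,-19,18] → ·
    (1,7)@(3, 15): e=[19,-1,6] → ·
  covered (3 px):
    · · · ·
    · · · ·
    · · · ·
    · · █ ·
    · · · ·
    · █ · ·
    · █ · ·
    · · · ·
    · · · ·
    · · · ·
    · · · ·
    · · · ·
T1:
  2·area = 22
  edge (2, 12)→(4, 8): d=(2,-4) top-left  bias=+0
  edge (4, 8)→(3, 21): d=(-1,13) right/bottom  bias=-1
  edge (3, 21)→(2, 12): d=(-1,-9) top-left  bias=+0
    (0,1)@(1, 3): e=[-22,44,0] → ·  [on edge]
    (1,5)@(3, 11): e=[2,10,10] → █
    (2,5)@(5, 11): e=[10,-16,28] → ·
    (1,6)@(3, 13): e=[6,8,8] → █
    (2,6)@(5, 13): e=[14,-18,26] → ·
    (1,7)@(3, 15): e=[10,6,6] → █
    (2,7)@(5, 15): e=[18,-20,24] → ·
    (1,8)@(3, 17): e=[14,4,4] → █
    (2,8)@(5, 17): e=[22,-22,22] → ·
    (1,9)@(3, 19): e=[18,2,2] → █
    (2,9)@(5, 19): e=[26,-24,20] → ·
    (1,10)@(3, 21): e=[22,0,0] → ·  [on edge]
  covered (5 px):
    · · · ·
    · · · ·
    · · · ·
    · · · ·
    · · · ·
    · █ · ·
    · █ · ·
    · █ · ·
    · █ · ·
    · █ · ·
    · · · ·
    · · · ·

Final: [8,8,6]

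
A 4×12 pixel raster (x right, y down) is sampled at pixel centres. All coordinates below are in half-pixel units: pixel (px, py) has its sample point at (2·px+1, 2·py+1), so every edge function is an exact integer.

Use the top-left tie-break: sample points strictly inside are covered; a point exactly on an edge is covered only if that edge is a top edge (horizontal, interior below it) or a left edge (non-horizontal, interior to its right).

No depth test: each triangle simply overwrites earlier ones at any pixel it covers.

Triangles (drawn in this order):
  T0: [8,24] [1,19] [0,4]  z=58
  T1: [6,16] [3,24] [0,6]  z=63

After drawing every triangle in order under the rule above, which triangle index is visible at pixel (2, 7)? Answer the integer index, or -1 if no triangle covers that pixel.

T0:
  2·area = 100
  edge (8, 24)→(1, 19): d=(-7,-5) top-left  bias=+0
  edge (1, 19)→(0, 4): d=(-1,-15) top-left  bias=+0
  edge (0, 4)→(8, 24): d=(8,20) right/bottom  bias=-1
    (0,3)@(1, 7): e=[84,12,4] → #
    (1,3)@(3, 7): e=[94,42,-36] → ·
    (0,4)@(1, 9): e=[70,10,20] → #
    (1,4)@(3, 9): e=[80,40,-20] → ·
    (0,5)@(1, 11): e=[56,8,36] → #
    (1,5)@(3, 11): e=[66,38,-4] → ·
    (0,6)@(1, 13): e=[42,6,52] → #
    (1,6)@(3, 13): e=[52,36,12] → #
    (2,6)@(5, 13): e=[62,66,-28] → ·
    (0,7)@(1, 15): e=[28,4,68] → #
    (2,7)@(5, 15): e=[48,64,-12] → ·
    (0,8)@(1, 17): e=[14,2,84] → #
    (0,9)@(1, 19): e=[0,0,100] → #  [on edge]
  covered (15 px):
    · · · ·
    · · · ·
    · · · ·
    # · · ·
    # · · ·
    # · · ·
    # # · ·
    # # · ·
    # # # ·
    # # # ·
    · · # ·
    · · · #
T1:
  2·area = 78
  edge (6, 16)→(3, 24): d=(-3,8) right/bottom  bias=-1
  edge (3, 24)→(0, 6): d=(-3,-18) top-left  bias=+0
  edge (0, 6)→(6, 16): d=(6,10) right/bottom  bias=-1
    (0,4)@(1, 9): e=[61,9,8] → #
    (1,4)@(3, 9): e=[45,45,-12] → ·
    (0,5)@(1, 11): e=[55,3,20] → #
    (1,5)@(3, 11): e=[39,39,0] → ·  [on edge]
    (0,6)@(1, 13): e=[49,-3,32] → ·
    (1,6)@(3, 13): e=[33,33,12] → #
    (2,6)@(5, 13): e=[17,69,-8] → ·
    (1,7)@(3, 15): e=[27,27,24] → #
    (2,7)@(5, 15): e=[11,63,4] → #
    (3,7)@(7, 15): e=[-5,99,-16] → ·
    (1,8)@(3, 17): e=[21,21,36] → #
    (3,8)@(7, 17): e=[-11,93,-4] → ·
  covered (10 px):
    · · · ·
    · · · ·
    · · · ·
    · · · ·
    # · · ·
    # · · ·
    · # · ·
    · # # ·
    · # # ·
    · # · ·
    · # · ·
    · # · ·

Z-buffer (winner per pixel, '.' = empty):
  . . . .
  . . . .
  . . . .
  0 . . .
  1 . . .
  1 . . .
  0 1 . .
  0 1 1 .
  0 1 1 .
  0 1 0 .
  . 1 0 .
  . 1 . 0

Answer: 1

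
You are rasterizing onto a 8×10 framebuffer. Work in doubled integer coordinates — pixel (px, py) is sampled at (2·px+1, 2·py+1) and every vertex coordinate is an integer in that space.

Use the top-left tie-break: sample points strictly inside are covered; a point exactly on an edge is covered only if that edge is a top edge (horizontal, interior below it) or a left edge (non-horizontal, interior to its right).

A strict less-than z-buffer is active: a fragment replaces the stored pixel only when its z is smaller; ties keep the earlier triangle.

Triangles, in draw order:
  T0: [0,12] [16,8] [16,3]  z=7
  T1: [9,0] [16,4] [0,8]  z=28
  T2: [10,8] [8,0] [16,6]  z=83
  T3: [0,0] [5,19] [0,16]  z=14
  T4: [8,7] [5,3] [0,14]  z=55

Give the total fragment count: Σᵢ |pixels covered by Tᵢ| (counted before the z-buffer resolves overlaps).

T0:
  2·area = 80  (B↔C swapped to make it positive)
  edge (0, 12)→(16, 3): d=(16,-9) top-left  bias=+0
  edge (16, 3)→(16, 8): d=(0,5) right/bottom  bias=-1
  edge (16, 8)→(0, 12): d=(-16,4) right/bottom  bias=-1
    (6,2)@(13, 5): e=[5,15,60] → #
    (7,2)@(15, 5): e=[23,5,52] → #
    (4,3)@(9, 7): e=[1,35,44] → #
    (5,3)@(11, 7): e=[19,25,36] → #
    (3,4)@(7, 9): e=[15,45,20] → #
    (6,4)@(13, 9): e=[69,15,-4] → ·
    (7,4)@(15, 9): e=[87,5,-12] → ·
    (1,5)@(3, 11): e=[11,65,4] → #
    (2,5)@(5, 11): e=[29,55,-4] → ·
    (3,5)@(7, 11): e=[47,45,-12] → ·
    (4,5)@(9, 11): e=[65,35,-20] → ·
    (5,5)@(11, 11): e=[83,25,-28] → ·
  covered (10 px):
    · · · · · · · ·
    · · · · · · · ·
    · · · · · · # #
    · · · · # # # #
    · · · # # # · ·
    · # · · · · · ·
    · · · · · · · ·
    · · · · · · · ·
    · · · · · · · ·
    · · · · · · · ·
T1:
  2·area = 92
  edge (9, 0)→(16, 4): d=(7,4) right/bottom  bias=-1
  edge (16, 4)→(0, 8): d=(-16,4) right/bottom  bias=-1
  edge (0, 8)→(9, 0): d=(9,-8) top-left  bias=+0
    (4,0)@(9, 1): e=[7,76,9] → #
    (5,0)@(11, 1): e=[-1,68,25] → ·
    (3,1)@(7, 3): e=[29,52,11] → #
    (5,1)@(11, 3): e=[13,36,43] → #
    (6,1)@(13, 3): e=[5,28,59] → #
    (7,1)@(15, 3): e=[-3,20,75] → ·
    (2,2)@(5, 5): e=[51,28,13] → #
    (6,2)@(13, 5): e=[19,-4,77] → ·
    (1,3)@(3, 7): e=[73,4,15] → #
    (2,3)@(5, 7): e=[65,-4,31] → ·
    (3,3)@(7, 7): e=[57,-12,47] → ·
    (4,3)@(9, 7): e=[49,-20,63] → ·
  covered (10 px):
    · · · · # · · ·
    · · · # # # # ·
    · · # # # # · ·
    · # · · · · · ·
    · · · · · · · ·
    · · · · · · · ·
    · · · · · · · ·
    · · · · · · · ·
    · · · · · · · ·
    · · · · · · · ·
T2:
  2·area = 52
  edge (10, 8)→(8, 0): d=(-2,-8) top-left  bias=+0
  edge (8, 0)→(16, 6): d=(8,6) right/bottom  bias=-1
  edge (16, 6)→(10, 8): d=(-6,2) right/bottom  bias=-1
    (4,0)@(9, 1): e=[6,2,44] → #
    (5,0)@(11, 1): e=[22,-10,40] → ·
    (4,1)@(9, 3): e=[2,18,32] → #
    (5,1)@(11, 3): e=[18,6,28] → #
    (6,1)@(13, 3): e=[34,-6,24] → ·
    (4,2)@(9, 5): e=[-2,34,20] → ·
    (5,2)@(11, 5): e=[14,22,16] → #
    (6,2)@(13, 5): e=[30,10,12] → #
    (7,2)@(15, 5): e=[46,-2,8] → ·
    (5,3)@(11, 7): e=[10,38,4] → #
    (6,3)@(13, 7): e=[26,26,0] → ·  [on edge]
    (3,4)@(7, 9): e=[-26,78,0] → ·  [on edge]
    (0,5)@(1, 11): e=[-78,130,0] → ·  [on edge]
  covered (6 px):
    · · · · # · · ·
    · · · · # # · ·
    · · · · · # # ·
    · · · · · # · ·
    · · · · · · · ·
    · · · · · · · ·
    · · · · · · · ·
    · · · · · · · ·
    · · · · · · · ·
    · · · · · · · ·
T3:
  2·area = 80
  edge (0, 0)→(5, 19): d=(5,19) right/bottom  bias=-1
  edge (5, 19)→(0, 16): d=(-5,-3) top-left  bias=+0
  edge (0, 16)→(0, 0): d=(0,-16) top-left  bias=+0
    (0,2)@(1, 5): e=[6,58,16] → #
    (1,2)@(3, 5): e=[-32,64,48] → ·
    (0,3)@(1, 7): e=[16,48,16] → #
    (1,3)@(3, 7): e=[-22,54,48] → ·
    (0,4)@(1, 9): e=[26,38,16] → #
    (1,4)@(3, 9): e=[-12,44,48] → ·
    (0,5)@(1, 11): e=[36,28,16] → #
    (1,5)@(3, 11): e=[-2,34,48] → ·
    (0,6)@(1, 13): e=[46,18,16] → #
    (1,6)@(3, 13): e=[8,24,48] → #
    (2,6)@(5, 13): e=[-30,30,80] → ·
    (0,7)@(1, 15): e=[56,8,16] → #
    (2,9)@(5, 19): e=[0,0,80] → ·  [on edge]
  covered (9 px):
    · · · · · · · ·
    · · · · · · · ·
    # · · · · · · ·
    # · · · · · · ·
    # · · · · · · ·
    # · · · · · · ·
    # # · · · · · ·
    # # · · · · · ·
    · # · · · · · ·
    · · · · · · · ·
T4:
  2·area = 53  (B↔C swapped to make it positive)
  edge (8, 7)→(0, 14): d=(-8,7) right/bottom  bias=-1
  edge (0, 14)→(5, 3): d=(5,-11) top-left  bias=+0
  edge (5, 3)→(8, 7): d=(3,4) right/bottom  bias=-1
    (2,1)@(5, 3): e=[53,0,0] → ·  [on edge]
    (2,2)@(5, 5): e=[37,10,6] → #
    (3,2)@(7, 5): e=[23,32,-2] → ·
    (2,3)@(5, 7): e=[21,20,12] → #
    (3,3)@(7, 7): e=[7,42,4] → #
    (4,3)@(9, 7): e=[-7,64,-4] → ·
    (1,4)@(3, 9): e=[19,8,26] → #
    (3,4)@(7, 9): e=[-9,52,10] → ·
    (1,5)@(3, 11): e=[3,18,32] → #
    (2,5)@(5, 11): e=[-11,40,24] → ·
    (5,5)@(11, 11): e=[-53,106,0] → ·  [on edge]
    (0,6)@(1, 13): e=[1,6,46] → #
  covered (7 px):
    · · · · · · · ·
    · · · · · · · ·
    · · # · · · · ·
    · · # # · · · ·
    · # # · · · · ·
    · # · · · · · ·
    # · · · · · · ·
    · · · · · · · ·
    · · · · · · · ·
    · · · · · · · ·

Result: 42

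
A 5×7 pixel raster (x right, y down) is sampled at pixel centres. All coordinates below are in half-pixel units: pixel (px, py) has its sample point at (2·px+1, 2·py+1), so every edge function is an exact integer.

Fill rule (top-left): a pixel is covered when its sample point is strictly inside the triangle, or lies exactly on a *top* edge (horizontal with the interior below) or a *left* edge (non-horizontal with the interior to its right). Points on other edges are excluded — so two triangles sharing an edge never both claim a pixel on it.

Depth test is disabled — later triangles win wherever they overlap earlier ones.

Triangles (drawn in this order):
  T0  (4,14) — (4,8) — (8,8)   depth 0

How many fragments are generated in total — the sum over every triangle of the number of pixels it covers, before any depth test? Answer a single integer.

T0:
  2·area = 24
  edge (4, 14)→(4, 8): d=(0,-6) top-left  bias=+0
  edge (4, 8)→(8, 8): d=(4,0) top-left  bias=+0
  edge (8, 8)→(4, 14): d=(-4,6) right/bottom  bias=-1
    (2,4)@(5, 9): e=[6,4,14] → X
    (3,4)@(7, 9): e=[18,4,2] → X
    (4,4)@(9, 9): e=[30,4,-10] → .
    (2,5)@(5, 11): e=[6,12,6] → X
    (3,5)@(7, 11): e=[18,12,-6] → .
    (2,6)@(5, 13): e=[6,20,-2] → .
  covered (3 px):
    . . . . .
    . . . . .
    . . . . .
    . . . . .
    . . X X .
    . . X . .
    . . . . .

Result: 3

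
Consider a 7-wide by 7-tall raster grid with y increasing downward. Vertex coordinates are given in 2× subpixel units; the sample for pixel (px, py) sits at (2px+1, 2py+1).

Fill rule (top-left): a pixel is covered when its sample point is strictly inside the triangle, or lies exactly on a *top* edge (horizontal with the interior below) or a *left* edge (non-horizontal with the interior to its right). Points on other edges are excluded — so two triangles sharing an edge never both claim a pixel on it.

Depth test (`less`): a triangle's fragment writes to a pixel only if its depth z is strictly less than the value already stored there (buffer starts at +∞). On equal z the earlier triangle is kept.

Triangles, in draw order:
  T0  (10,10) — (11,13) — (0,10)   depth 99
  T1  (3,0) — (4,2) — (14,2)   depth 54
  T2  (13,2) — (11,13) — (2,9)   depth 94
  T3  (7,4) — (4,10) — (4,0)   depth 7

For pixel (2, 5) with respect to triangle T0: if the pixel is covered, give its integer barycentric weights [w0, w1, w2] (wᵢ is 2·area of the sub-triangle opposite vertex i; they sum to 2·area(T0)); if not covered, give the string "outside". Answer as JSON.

T0:
  2·area = 30
  edge (10, 10)→(11, 13): d=(1,3) right/bottom  bias=-1
  edge (11, 13)→(0, 10): d=(-11,-3) top-left  bias=+0
  edge (0, 10)→(10, 10): d=(10,0) top-left  bias=+0
    (3,0)@(7, 1): e=[0,120,-90] → ·  [on edge]
    (4,3)@(9, 7): e=[0,60,-30] → ·  [on edge]
    (2,5)@(5, 11): e=[16,4,10] → #
    (3,5)@(7, 11): e=[10,10,10] → #
    (4,5)@(9, 11): e=[4,16,10] → #
    (5,5)@(11, 11): e=[-2,22,10] → ·
    (2,6)@(5, 13): e=[18,-18,30] → ·
    (3,6)@(7, 13): e=[12,-12,30] → ·
    (4,6)@(9, 13): e=[6,-6,30] → ·
    (5,6)@(11, 13): e=[0,0,30] → ·  [on edge]
  covered (3 px):
    · · · · · · ·
    · · · · · · ·
    · · · · · · ·
    · · · · · · ·
    · · · · · · ·
    · · # # # · ·
    · · · · · · ·
T1:
  2·area = 20  (B↔C swapped to make it positive)
  edge (3, 0)→(14, 2): d=(11,2) right/bottom  bias=-1
  edge (14, 2)→(4, 2): d=(-10,0) right/bottom  bias=-1
  edge (4, 2)→(3, 0): d=(-1,-2) top-left  bias=+0
    (2,0)@(5, 1): e=[7,10,3] → #
    (3,0)@(7, 1): e=[3,10,7] → #
    (4,0)@(9, 1): e=[-1,10,11] → ·
    (2,1)@(5, 3): e=[29,-10,1] → ·
    (3,1)@(7, 3): e=[25,-10,5] → ·
  covered (2 px):
    · · # # · · ·
    · · · · · · ·
    · · · · · · ·
    · · · · · · ·
    · · · · · · ·
    · · · · · · ·
    · · · · · · ·
T2:
  2·area = 107
  edge (13, 2)→(11, 13): d=(-2,11) right/bottom  bias=-1
  edge (11, 13)→(2, 9): d=(-9,-4) top-left  bias=+0
  edge (2, 9)→(13, 2): d=(11,-7) top-left  bias=+0
    (4,2)@(9, 5): e=[38,64,5] → #
    (5,2)@(11, 5): e=[16,72,19] → #
    (6,2)@(13, 5): e=[-6,80,33] → ·
    (3,3)@(7, 7): e=[56,38,13] → #
    (6,3)@(13, 7): e=[-10,62,55] → ·
    (1,4)@(3, 9): e=[96,4,7] → #
    (2,4)@(5, 9): e=[74,12,21] → #
    (6,4)@(13, 9): e=[-14,44,77] → ·
    (1,5)@(3, 11): e=[92,-14,29] → ·
    (2,5)@(5, 11): e=[70,-6,43] → ·
    (3,5)@(7, 11): e=[48,2,57] → #
    (6,5)@(13, 11): e=[-18,26,99] → ·
    (5,6)@(11, 13): e=[0,0,107] → ·  [on edge]
  covered (13 px):
    · · · · · · ·
    · · · · · · ·
    · · · · # # ·
    · · · # # # ·
    · # # # # # ·
    · · · # # # ·
    · · · · · · ·
T3:
  2·area = 30
  edge (7, 4)→(4, 10): d=(-3,6) right/bottom  bias=-1
  edge (4, 10)→(4, 0): d=(0,-10) top-left  bias=+0
  edge (4, 0)→(7, 4): d=(3,4) right/bottom  bias=-1
    (2,1)@(5, 3): e=[15,10,5] → #
    (3,1)@(7, 3): e=[3,30,-3] → ·
    (2,2)@(5, 5): e=[9,10,11] → #
    (3,2)@(7, 5): e=[-3,30,3] → ·
    (2,3)@(5, 7): e=[3,10,17] → #
    (3,3)@(7, 7): e=[-9,30,9] → ·
    (2,4)@(5, 9): e=[-3,10,23] → ·
  covered (3 px):
    · · · · · · ·
    · · # · · · ·
    · · # · · · ·
    · · # · · · ·
    · · · · · · ·
    · · · · · · ·
    · · · · · · ·

Final: [4,10,16]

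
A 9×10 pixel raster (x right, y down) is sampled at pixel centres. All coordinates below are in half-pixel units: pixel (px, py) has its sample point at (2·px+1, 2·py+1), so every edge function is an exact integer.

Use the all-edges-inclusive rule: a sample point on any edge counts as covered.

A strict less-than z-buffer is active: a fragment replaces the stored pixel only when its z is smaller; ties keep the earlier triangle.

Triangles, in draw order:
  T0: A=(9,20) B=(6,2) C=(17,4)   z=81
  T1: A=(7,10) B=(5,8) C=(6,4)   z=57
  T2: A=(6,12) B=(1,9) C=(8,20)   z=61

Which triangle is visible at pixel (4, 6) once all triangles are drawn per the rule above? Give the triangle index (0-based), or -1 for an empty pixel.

T0:
  2·area = 192
  edge (9, 20)→(6, 2): d=(-3,-18) inclusive
  edge (6, 2)→(17, 4): d=(11,2) inclusive
  edge (17, 4)→(9, 20): d=(-8,16) inclusive
    (3,1)@(7, 3): e=[15,9,168] → █
    (4,1)@(9, 3): e=[51,5,136] → █
    (5,1)@(11, 3): e=[87,1,104] → █
    (6,1)@(13, 3): e=[123,-3,72] → ·
    (3,2)@(7, 5): e=[9,31,152] → █
    (6,2)@(13, 5): e=[117,19,56] → █
    (7,2)@(15, 5): e=[153,15,24] → █
    (8,2)@(17, 5): e=[189,11,-8] → ·
    (3,3)@(7, 7): e=[3,53,136] → █
    (8,3)@(17, 7): e=[183,33,-24] → ·
    (3,4)@(7, 9): e=[-3,75,120] → ·
    (4,4)@(9, 9): e=[33,71,88] → █
  covered (25 px):
    · · · · · · · · ·
    · · · █ █ █ · · ·
    · · · █ █ █ █ █ ·
    · · · █ █ █ █ █ ·
    · · · · █ █ █ · ·
    · · · · █ █ █ · ·
    · · · · █ █ · · ·
    · · · · █ █ · · ·
    · · · · █ · · · ·
    · · · · █ · · · ·
T1:
  2·area = 10
  edge (7, 10)→(5, 8): d=(-2,-2) inclusive
  edge (5, 8)→(6, 4): d=(1,-4) inclusive
  edge (6, 4)→(7, 10): d=(1,6) inclusive
  covered (0 px):
    · · · · · · · · ·
    · · · · · · · · ·
    · · · · · · · · ·
    · · · · · · · · ·
    · · · · · · · · ·
    · · · · · · · · ·
    · · · · · · · · ·
    · · · · · · · · ·
    · · · · · · · · ·
    · · · · · · · · ·
T2:
  2·area = 34  (B↔C swapped to make it positive)
  edge (6, 12)→(8, 20): d=(2,8) inclusive
  edge (8, 20)→(1, 9): d=(-7,-11) inclusive
  edge (1, 9)→(6, 12): d=(5,3) inclusive
    (0,4)@(1, 9): e=[34,0,0] → █  [on edge]
    (1,4)@(3, 9): e=[18,22,-6] → ·
    (0,5)@(1, 11): e=[38,-14,10] → ·
    (1,5)@(3, 11): e=[22,8,4] → █
    (2,5)@(5, 11): e=[6,30,-2] → ·
    (1,6)@(3, 13): e=[26,-6,14] → ·
    (2,6)@(5, 13): e=[10,16,8] → █
    (3,6)@(7, 13): e=[-6,38,2] → ·
    (2,7)@(5, 15): e=[14,2,18] → █
    (3,7)@(7, 15): e=[-2,24,12] → ·
    (5,7)@(11, 15): e=[-34,68,0] → ·  [on edge]
    (2,8)@(5, 17): e=[18,-12,28] → ·
  covered (5 px):
    · · · · · · · · ·
    · · · · · · · · ·
    · · · · · · · · ·
    · · · · · · · · ·
    █ · · · · · · · ·
    · █ · · · · · · ·
    · · █ · · · · · ·
    · · █ · · · · · ·
    · · · █ · · · · ·
    · · · · · · · · ·

Z-buffer (winner per pixel, '.' = empty):
  . . . . . . . . .
  . . . 0 0 0 . . .
  . . . 0 0 0 0 0 .
  . . . 0 0 0 0 0 .
  2 . . . 0 0 0 . .
  . 2 . . 0 0 0 . .
  . . 2 . 0 0 . . .
  . . 2 . 0 0 . . .
  . . . 2 0 . . . .
  . . . . 0 . . . .

Final: 0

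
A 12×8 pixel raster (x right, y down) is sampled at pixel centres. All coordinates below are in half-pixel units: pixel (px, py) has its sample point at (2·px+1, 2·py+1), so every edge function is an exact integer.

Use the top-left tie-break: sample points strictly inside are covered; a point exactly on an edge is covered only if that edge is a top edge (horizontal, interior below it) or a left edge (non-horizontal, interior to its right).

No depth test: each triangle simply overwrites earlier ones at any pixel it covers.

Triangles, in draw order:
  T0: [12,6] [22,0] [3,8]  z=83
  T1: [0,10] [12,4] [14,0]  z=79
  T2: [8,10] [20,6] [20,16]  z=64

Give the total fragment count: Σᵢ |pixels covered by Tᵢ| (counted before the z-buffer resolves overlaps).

T0:
  2·area = 34  (B↔C swapped to make it positive)
  edge (12, 6)→(3, 8): d=(-9,2) right/bottom  bias=-1
  edge (3, 8)→(22, 0): d=(19,-8) top-left  bias=+0
  edge (22, 0)→(12, 6): d=(-10,6) right/bottom  bias=-1
    (7,1)@(15, 3): e=[21,1,12] → #
    (8,1)@(17, 3): e=[17,17,0] → ·  [on edge]
    (5,2)@(11, 5): e=[11,7,16] → #
    (6,2)@(13, 5): e=[7,23,4] → #
    (7,2)@(15, 5): e=[3,39,-8] → ·
    (3,3)@(7, 7): e=[1,13,20] → #
    (4,3)@(9, 7): e=[-3,29,8] → ·
    (5,3)@(11, 7): e=[-7,45,-4] → ·
    (6,3)@(13, 7): e=[-11,61,-16] → ·
    (3,4)@(7, 9): e=[-17,51,0] → ·  [on edge]
  covered (4 px):
    · · · · · · · · · · · ·
    · · · · · · · # · · · ·
    · · · · · # # · · · · ·
    · · · # · · · · · · · ·
    · · · · · · · · · · · ·
    · · · · · · · · · · · ·
    · · · · · · · · · · · ·
    · · · · · · · · · · · ·
T1:
  2·area = 36  (B↔C swapped to make it positive)
  edge (0, 10)→(14, 0): d=(14,-10) top-left  bias=+0
  edge (14, 0)→(12, 4): d=(-2,4) right/bottom  bias=-1
  edge (12, 4)→(0, 10): d=(-12,6) right/bottom  bias=-1
    (6,0)@(13, 1): e=[4,2,30] → #
    (7,0)@(15, 1): e=[24,-6,18] → ·
    (5,1)@(11, 3): e=[12,6,18] → #
    (6,1)@(13, 3): e=[32,-2,6] → ·
    (3,2)@(7, 5): e=[0,18,18] → #  [on edge]
    (4,2)@(9, 5): e=[20,10,6] → #
    (5,2)@(11, 5): e=[40,2,-6] → ·
    (2,3)@(5, 7): e=[8,22,6] → #
    (3,3)@(7, 7): e=[28,14,-6] → ·
    (4,3)@(9, 7): e=[48,6,-18] → ·
    (2,4)@(5, 9): e=[36,18,-18] → ·
  covered (5 px):
    · · · · · · # · · · · ·
    · · · · · # · · · · · ·
    · · · # # · · · · · · ·
    · · # · · · · · · · · ·
    · · · · · · · · · · · ·
    · · · · · · · · · · · ·
    · · · · · · · · · · · ·
    · · · · · · · · · · · ·
T2:
  2·area = 120
  edge (8, 10)→(20, 6): d=(12,-4) top-left  bias=+0
  edge (20, 6)→(20, 16): d=(0,10) right/bottom  bias=-1
  edge (20, 16)→(8, 10): d=(-12,-6) top-left  bias=+0
    (11,2)@(23, 5): e=[0,-30,150] → ·  [on edge]
    (8,3)@(17, 7): e=[0,30,90] → #  [on edge]
    (9,3)@(19, 7): e=[8,10,102] → #
    (10,3)@(21, 7): e=[16,-10,114] → ·
    (5,4)@(11, 9): e=[0,90,30] → #  [on edge]
    (6,4)@(13, 9): e=[8,70,42] → #
    (7,4)@(15, 9): e=[16,50,54] → #
    (10,4)@(21, 9): e=[40,-10,90] → ·
    (2,5)@(5, 11): e=[0,150,-30] → ·  [on edge]
    (5,5)@(11, 11): e=[24,90,6] → #
    (10,5)@(21, 11): e=[64,-10,66] → ·
    (5,6)@(11, 13): e=[48,90,-18] → ·
  covered (16 px):
    · · · · · · · · · · · ·
    · · · · · · · · · · · ·
    · · · · · · · · · · · ·
    · · · · · · · · # # · ·
    · · · · · # # # # # · ·
    · · · · · # # # # # · ·
    · · · · · · · # # # · ·
    · · · · · · · · · # · ·

Result: 25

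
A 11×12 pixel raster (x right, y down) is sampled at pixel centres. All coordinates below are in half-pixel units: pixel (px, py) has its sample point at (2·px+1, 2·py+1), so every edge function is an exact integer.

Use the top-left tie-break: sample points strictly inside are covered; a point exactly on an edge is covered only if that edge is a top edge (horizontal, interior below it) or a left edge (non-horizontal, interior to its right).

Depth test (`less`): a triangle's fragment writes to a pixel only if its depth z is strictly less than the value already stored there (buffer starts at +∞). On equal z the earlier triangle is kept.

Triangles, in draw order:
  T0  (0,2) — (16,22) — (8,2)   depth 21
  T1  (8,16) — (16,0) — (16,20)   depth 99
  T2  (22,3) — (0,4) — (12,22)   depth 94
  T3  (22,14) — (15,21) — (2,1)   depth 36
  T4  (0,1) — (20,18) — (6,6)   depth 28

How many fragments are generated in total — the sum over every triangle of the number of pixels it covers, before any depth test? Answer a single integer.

T0:
  2·area = 160  (B↔C swapped to make it positive)
  edge (0, 2)→(8, 2): d=(8,0) top-left  bias=+0
  edge (8, 2)→(16, 22): d=(8,20) right/bottom  bias=-1
  edge (16, 22)→(0, 2): d=(-16,-20) top-left  bias=+0
    (0,1)@(1, 3): e=[8,148,4] → X
    (1,1)@(3, 3): e=[8,108,44] → X
    (2,1)@(5, 3): e=[8,68,84] → X
    (3,1)@(7, 3): e=[8,28,124] → X
    (4,1)@(9, 3): e=[8,-12,164] → .
    (0,2)@(1, 5): e=[24,164,-28] → .
    (1,2)@(3, 5): e=[24,124,12] → X
    (4,2)@(9, 5): e=[24,4,132] → X
    (5,2)@(11, 5): e=[24,-36,172] → .
    (1,3)@(3, 7): e=[40,140,-20] → .
    (2,3)@(5, 7): e=[40,100,20] → X
    (5,3)@(11, 7): e=[40,-20,140] → .
  covered (20 px):
    . . . . . . . . . . .
    X X X X . . . . . . .
    . X X X X . . . . . .
    . . X X X . . . . . .
    . . . X X . . . . . .
    . . . . X X . . . . .
    . . . . X X . . . . .
    . . . . . X X . . . .
    . . . . . . X . . . .
    . . . . . . . . . . .
    . . . . . . . . . . .
    . . . . . . . . . . .
T1:
  2·area = 160
  edge (8, 16)→(16, 0): d=(8,-16) top-left  bias=+0
  edge (16, 0)→(16, 20): d=(0,20) right/bottom  bias=-1
  edge (16, 20)→(8, 16): d=(-8,-4) top-left  bias=+0
    (7,1)@(15, 3): e=[8,20,132] → X
    (8,1)@(17, 3): e=[40,-20,140] → .
    (7,2)@(15, 5): e=[24,20,116] → X
    (8,2)@(17, 5): e=[56,-20,124] → .
    (6,3)@(13, 7): e=[8,60,92] → X
    (8,3)@(17, 7): e=[72,-20,108] → .
    (6,4)@(13, 9): e=[24,60,76] → X
    (8,4)@(17, 9): e=[88,-20,92] → .
    (5,5)@(11, 11): e=[8,100,52] → X
    (8,5)@(17, 11): e=[104,-20,76] → .
    (5,6)@(11, 13): e=[24,100,36] → X
    (8,6)@(17, 13): e=[120,-20,60] → .
  covered (20 px):
    . . . . . . . . . . .
    . . . . . . . X . . .
    . . . . . . . X . . .
    . . . . . . X X . . .
    . . . . . . X X . . .
    . . . . . X X X . . .
    . . . . . X X X . . .
    . . . . X X X X . . .
    . . . . . X X X . . .
    . . . . . . . X . . .
    . . . . . . . . . . .
    . . . . . . . . . . .
T2:
  2·area = 408  (B↔C swapped to make it positive)
  edge (22, 3)→(12, 22): d=(-10,19) right/bottom  bias=-1
  edge (12, 22)→(0, 4): d=(-12,-18) top-left  bias=+0
  edge (0, 4)→(22, 3): d=(22,-1) top-left  bias=+0
    (0,2)@(1, 5): e=[379,6,23] → X
    (1,2)@(3, 5): e=[341,42,25] → X
    (2,2)@(5, 5): e=[303,78,27] → X
    (3,2)@(7, 5): e=[265,114,29] → X
    (4,2)@(9, 5): e=[227,150,31] → X
    (5,2)@(11, 5): e=[189,186,33] → X
    (6,2)@(13, 5): e=[151,222,35] → X
    (7,2)@(15, 5): e=[113,258,37] → X
    (8,2)@(17, 5): e=[75,294,39] → X
    (9,2)@(19, 5): e=[37,330,41] → X
    (10,2)@(21, 5): e=[-1,366,43] → .
    (0,3)@(1, 7): e=[359,-18,67] → .
  covered (47 px):
    . . . . . . . . . . .
    . . . . . . . . . . .
    X X X X X X X X X X .
    . X X X X X X X X X .
    . . X X X X X X X . .
    . . X X X X X X X . .
    . . . X X X X X . . .
    . . . . X X X X . . .
    . . . . X X X . . . .
    . . . . . X X . . . .
    . . . . . . . . . . .
    . . . . . . . . . . .
T3:
  2·area = 231
  edge (22, 14)→(15, 21): d=(-7,7) right/bottom  bias=-1
  edge (15, 21)→(2, 1): d=(-13,-20) top-left  bias=+0
  edge (2, 1)→(22, 14): d=(20,13) right/bottom  bias=-1
    (2,1)@(5, 3): e=[196,34,1] → X
    (3,1)@(7, 3): e=[182,74,-25] → .
    (2,2)@(5, 5): e=[182,8,41] → X
    (3,2)@(7, 5): e=[168,48,15] → X
    (4,2)@(9, 5): e=[154,88,-11] → .
    (2,3)@(5, 7): e=[168,-18,81] → .
    (3,3)@(7, 7): e=[154,22,55] → X
    (4,3)@(9, 7): e=[140,62,29] → X
    (5,3)@(11, 7): e=[126,102,3] → X
    (6,3)@(13, 7): e=[112,142,-23] → .
    (3,4)@(7, 9): e=[140,-4,95] → .
    (4,4)@(9, 9): e=[126,36,69] → X
    (10,7)@(21, 15): e=[0,198,33] → .  [on edge]
    (9,8)@(19, 17): e=[0,132,99] → .  [on edge]
    (8,9)@(17, 19): e=[0,66,165] → .  [on edge]
    (7,10)@(15, 21): e=[0,0,231] → .  [on edge]
    (6,11)@(13, 23): e=[0,-66,297] → .  [on edge]
  covered (27 px):
    . . . . . . . . . . .
    . . X . . . . . . . .
    . . X X . . . . . . .
    . . . X X X . . . . .
    . . . . X X X . . . .
    . . . . X X X X X . .
    . . . . . X X X X X .
    . . . . . . X X X X .
    . . . . . . X X X . .
    . . . . . . . X . . .
    . . . . . . . . . . .
    . . . . . . . . . . .
T4:
  2·area = 2  (B↔C swapped to make it positive)
  edge (0, 1)→(6, 6): d=(6,5) right/bottom  bias=-1
  edge (6, 6)→(20, 18): d=(14,12) right/bottom  bias=-1
  edge (20, 18)→(0, 1): d=(-20,-17) top-left  bias=+0
  covered (0 px):
    . . . . . . . . . . .
    . . . . . . . . . . .
    . . . . . . . . . . .
    . . . . . . . . . . .
    . . . . . . . . . . .
    . . . . . . . . . . .
    . . . . . . . . . . .
    . . . . . . . . . . .
    . . . . . . . . . . .
    . . . . . . . . . . .
    . . . . . . . . . . .
    . . . . . . . . . . .

Answer: 114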